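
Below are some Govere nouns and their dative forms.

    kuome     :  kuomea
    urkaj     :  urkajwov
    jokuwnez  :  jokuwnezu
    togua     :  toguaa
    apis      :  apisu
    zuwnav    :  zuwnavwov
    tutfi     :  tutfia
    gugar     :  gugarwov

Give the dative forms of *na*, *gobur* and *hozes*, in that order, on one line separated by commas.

Looking at the final sound of each stem: -u when the stem ends in a sibilant (*jokuwnez*, *apis*); -wov when the stem ends in a non-sibilant consonant (*urkaj*, *zuwnav*, *gugar*); -a when the stem ends in a vowel (*kuome*, *togua*, *tutfi*).
Since the final sound of *na* is /a/ (a vowel), it takes -a, giving *naa*.
The final sound of *gobur* is /r/, which is a non-sibilant consonant, so the suffix is -wov, giving *goburwov*.
Since the final sound of *hozes* is /s/ (a sibilant), it takes -u, giving *hozesu*.

naa, goburwov, hozesu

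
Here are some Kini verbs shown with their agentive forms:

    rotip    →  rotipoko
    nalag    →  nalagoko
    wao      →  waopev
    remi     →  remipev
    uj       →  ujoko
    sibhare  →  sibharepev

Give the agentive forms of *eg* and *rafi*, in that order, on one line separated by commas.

The alternation tracks the final sound of the stem — -oko when the stem ends in a consonant (*rotip*, *nalag*, *uj*); -pev when the stem ends in a vowel (*wao*, *remi*, *sibhare*).
Since the final sound of *eg* is /g/ (a consonant), it takes -oko, giving *egoko*.
*rafi* — final sound /i/ (a vowel) → -pev → *rafipev*.

egoko, rafipev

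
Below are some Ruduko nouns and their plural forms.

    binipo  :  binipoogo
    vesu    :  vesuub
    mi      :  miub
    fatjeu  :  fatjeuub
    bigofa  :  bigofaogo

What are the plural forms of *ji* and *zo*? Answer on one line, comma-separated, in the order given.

jiub, zoogo

The pattern is height harmony: -ub when the last vowel of the stem is a high vowel (*vesu*, *mi*, *fatjeu*); -ogo when the last vowel of the stem is a non-high vowel (*binipo*, *bigofa*).
The last vowel of *ji* is /i/, which is a high vowel, so the suffix is -ub, giving *jiub*.
*zo* — last vowel /o/ (a non-high vowel) → -ogo → *zoogo*.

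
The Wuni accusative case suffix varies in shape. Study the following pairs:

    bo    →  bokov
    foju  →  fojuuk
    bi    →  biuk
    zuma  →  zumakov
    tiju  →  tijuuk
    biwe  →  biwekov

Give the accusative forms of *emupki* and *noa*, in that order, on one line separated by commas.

emupkiuk, noakov

Looking at the last vowel of each stem: -uk when the last vowel of the stem is a high vowel (*foju*, *bi*, *tiju*); -kov when the last vowel of the stem is a non-high vowel (*bo*, *zuma*, *biwe*).
Since the last vowel of *emupki* is /i/ (a high vowel), it takes -uk, giving *emupkiuk*.
Since the last vowel of *noa* is /a/ (a non-high vowel), it takes -kov, giving *noakov*.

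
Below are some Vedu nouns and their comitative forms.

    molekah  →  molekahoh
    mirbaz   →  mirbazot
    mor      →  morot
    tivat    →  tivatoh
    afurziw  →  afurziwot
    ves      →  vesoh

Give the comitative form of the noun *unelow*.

unelowot

The pattern is voicing of the final consonant: -oh when the stem ends in a voiceless consonant (*molekah*, *tivat*, *ves*); -ot when the stem ends in a voiced consonant (*mirbaz*, *mor*, *afurziw*).
*unelow*: final consonant = /w/, voiced → -ot → *unelowot*.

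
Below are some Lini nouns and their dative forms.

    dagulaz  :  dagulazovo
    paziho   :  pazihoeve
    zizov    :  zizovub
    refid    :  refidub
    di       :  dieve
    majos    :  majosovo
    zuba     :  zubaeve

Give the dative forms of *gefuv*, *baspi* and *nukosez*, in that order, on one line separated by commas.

Looking at the final sound of each stem: -ovo when the stem ends in a sibilant (*dagulaz*, *majos*); -ub when the stem ends in a non-sibilant consonant (*zizov*, *refid*); -eve when the stem ends in a vowel (*paziho*, *di*, *zuba*).
The final sound of *gefuv* is /v/, which is a non-sibilant consonant, so the suffix is -ub, giving *gefuvub*.
The final sound of *baspi* is /i/, which is a vowel, so the suffix is -eve, giving *baspieve*.
The final sound of *nukosez* is /z/, which is a sibilant, so the suffix is -ovo, giving *nukosezovo*.

gefuvub, baspieve, nukosezovo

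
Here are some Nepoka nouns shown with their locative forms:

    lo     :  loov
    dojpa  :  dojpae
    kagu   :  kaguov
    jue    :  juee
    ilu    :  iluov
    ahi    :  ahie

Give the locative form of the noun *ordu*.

orduov

The pattern is rounding harmony: -ov when the last vowel of the stem is a rounded vowel (*lo*, *kagu*, *ilu*); -e when the last vowel of the stem is an unrounded vowel (*dojpa*, *jue*, *ahi*).
*ordu*: last vowel = /u/, a rounded vowel → -ov → *orduov*.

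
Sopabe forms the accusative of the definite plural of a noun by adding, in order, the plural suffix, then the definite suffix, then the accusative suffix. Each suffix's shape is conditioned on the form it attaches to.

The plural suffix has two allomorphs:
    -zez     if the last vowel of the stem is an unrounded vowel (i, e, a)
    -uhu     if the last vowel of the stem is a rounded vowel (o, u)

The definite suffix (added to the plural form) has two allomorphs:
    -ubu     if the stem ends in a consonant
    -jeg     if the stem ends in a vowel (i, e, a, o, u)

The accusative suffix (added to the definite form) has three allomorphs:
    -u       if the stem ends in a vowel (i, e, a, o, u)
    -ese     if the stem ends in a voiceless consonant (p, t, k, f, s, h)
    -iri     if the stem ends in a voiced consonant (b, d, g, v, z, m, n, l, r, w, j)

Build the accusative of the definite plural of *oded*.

odedzezubuu

The last vowel of *oded* is /e/, which is an unrounded vowel, so the plural suffix is -zez, giving *odedzez*.
Since the final sound of the plural form *odedzez* is /z/ (a consonant), it takes -ubu, giving *odedzezubu*.
The final sound of the definite form *odedzezubu* is /u/, which is a vowel, so the accusative suffix is -u, giving *odedzezubuu*.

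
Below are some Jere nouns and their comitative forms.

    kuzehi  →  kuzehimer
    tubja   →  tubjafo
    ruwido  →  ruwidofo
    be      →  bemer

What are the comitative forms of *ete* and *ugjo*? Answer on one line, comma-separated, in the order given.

etemer, ugjofo

The suffix is conditioned by the last vowel: -mer when the last vowel of the stem is a front vowel (*kuzehi*, *be*); -fo when the last vowel of the stem is a back vowel (*tubja*, *ruwido*).
The last vowel of *ete* is /e/, which is a front vowel, so the suffix is -mer, giving *etemer*.
*ugjo*: last vowel = /o/, a back vowel → -fo → *ugjofo*.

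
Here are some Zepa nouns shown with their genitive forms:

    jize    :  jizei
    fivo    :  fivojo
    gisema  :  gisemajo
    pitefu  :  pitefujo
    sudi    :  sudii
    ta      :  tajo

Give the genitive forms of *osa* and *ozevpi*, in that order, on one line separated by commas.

Looking at the last vowel of each stem: -i when the last vowel of the stem is a front vowel (*jize*, *sudi*); -jo when the last vowel of the stem is a back vowel (*fivo*, *gisema*, *pitefu*, *ta*).
The last vowel of *osa* is /a/, which is a back vowel, so the suffix is -jo, giving *osajo*.
The last vowel of *ozevpi* is /i/, which is a front vowel, so the suffix is -i, giving *ozevpii*.

osajo, ozevpii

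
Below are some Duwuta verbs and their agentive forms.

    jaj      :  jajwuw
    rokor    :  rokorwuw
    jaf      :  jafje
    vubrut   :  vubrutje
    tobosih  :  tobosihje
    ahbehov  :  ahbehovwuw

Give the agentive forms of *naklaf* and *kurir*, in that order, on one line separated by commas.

The pattern is voicing of the final consonant: -je when the stem ends in a voiceless consonant (*jaf*, *vubrut*, *tobosih*); -wuw when the stem ends in a voiced consonant (*jaj*, *rokor*, *ahbehov*).
*naklaf*: final consonant = /f/, voiceless → -je → *naklafje*.
Since the final consonant of *kurir* is /r/ (voiced), it takes -wuw, giving *kurirwuw*.

naklafje, kurirwuw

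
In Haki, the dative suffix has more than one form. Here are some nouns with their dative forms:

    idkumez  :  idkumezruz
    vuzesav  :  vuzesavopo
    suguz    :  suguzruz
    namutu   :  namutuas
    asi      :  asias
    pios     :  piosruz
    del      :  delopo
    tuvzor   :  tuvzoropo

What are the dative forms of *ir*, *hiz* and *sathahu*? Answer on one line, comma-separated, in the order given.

iropo, hizruz, sathahuas

The suffix is conditioned by the final sound: -ruz when the stem ends in a sibilant (*idkumez*, *suguz*, *pios*); -opo when the stem ends in a non-sibilant consonant (*vuzesav*, *del*, *tuvzor*); -as when the stem ends in a vowel (*namutu*, *asi*).
*ir* — final sound /r/ (a non-sibilant consonant) → -opo → *iropo*.
The final sound of *hiz* is /z/, which is a sibilant, so the suffix is -ruz, giving *hizruz*.
Since the final sound of *sathahu* is /u/ (a vowel), it takes -as, giving *sathahuas*.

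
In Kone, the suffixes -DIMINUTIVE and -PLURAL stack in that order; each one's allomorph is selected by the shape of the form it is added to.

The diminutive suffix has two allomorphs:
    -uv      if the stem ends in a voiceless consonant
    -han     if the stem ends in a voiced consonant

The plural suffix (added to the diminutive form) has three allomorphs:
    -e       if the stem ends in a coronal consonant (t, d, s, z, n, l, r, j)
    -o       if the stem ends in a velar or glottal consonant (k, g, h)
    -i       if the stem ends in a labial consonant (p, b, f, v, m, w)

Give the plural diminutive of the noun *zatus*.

*zatus*: final consonant = /s/, voiceless → -uv → *zatusuv*.
Since the final consonant of the diminutive form *zatusuv* is /v/ (labial), it takes -i, giving *zatusuvi*.

zatusuvi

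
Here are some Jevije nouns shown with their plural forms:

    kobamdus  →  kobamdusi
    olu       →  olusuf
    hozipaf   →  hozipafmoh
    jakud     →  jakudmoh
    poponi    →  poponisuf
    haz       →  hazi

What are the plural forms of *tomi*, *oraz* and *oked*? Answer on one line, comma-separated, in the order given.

tomisuf, orazi, okedmoh

The alternation tracks the final sound of the stem — -i when the stem ends in a sibilant (*kobamdus*, *haz*); -moh when the stem ends in a non-sibilant consonant (*hozipaf*, *jakud*); -suf when the stem ends in a vowel (*olu*, *poponi*).
*tomi*: final sound = /i/, a vowel → -suf → *tomisuf*.
The final sound of *oraz* is /z/, which is a sibilant, so the suffix is -i, giving *orazi*.
The final sound of *oked* is /d/, which is a non-sibilant consonant, so the suffix is -moh, giving *okedmoh*.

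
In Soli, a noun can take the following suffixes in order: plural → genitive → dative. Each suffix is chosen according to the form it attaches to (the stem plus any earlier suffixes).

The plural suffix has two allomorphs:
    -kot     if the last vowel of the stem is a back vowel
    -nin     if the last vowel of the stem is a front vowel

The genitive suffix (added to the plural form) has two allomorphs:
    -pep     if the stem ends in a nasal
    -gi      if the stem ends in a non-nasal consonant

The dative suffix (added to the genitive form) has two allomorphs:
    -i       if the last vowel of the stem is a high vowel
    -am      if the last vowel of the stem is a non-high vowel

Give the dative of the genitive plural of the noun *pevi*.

Since the last vowel of *pevi* is /i/ (a front vowel), it takes -nin, giving *pevinin*.
The plural form *pevinin* — final consonant /n/ (a nasal) → -pep → *pevininpep*.
The last vowel of the genitive form *pevininpep* is /e/, which is a non-high vowel, so the dative suffix is -am, giving *pevininpepam*.

pevininpepam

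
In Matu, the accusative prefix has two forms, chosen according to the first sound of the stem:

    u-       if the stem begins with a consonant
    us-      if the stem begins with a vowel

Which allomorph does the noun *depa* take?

Since the first sound of *depa* is /d/ (a consonant), it takes u-.

u-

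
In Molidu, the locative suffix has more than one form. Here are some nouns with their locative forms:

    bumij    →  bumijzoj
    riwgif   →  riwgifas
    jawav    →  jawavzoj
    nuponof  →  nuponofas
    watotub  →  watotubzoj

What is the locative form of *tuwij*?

tuwijzoj

The suffix is conditioned by the final consonant: -as when the stem ends in a voiceless consonant (*riwgif*, *nuponof*); -zoj when the stem ends in a voiced consonant (*bumij*, *jawav*, *watotub*).
*tuwij* — final consonant /j/ (voiced) → -zoj → *tuwijzoj*.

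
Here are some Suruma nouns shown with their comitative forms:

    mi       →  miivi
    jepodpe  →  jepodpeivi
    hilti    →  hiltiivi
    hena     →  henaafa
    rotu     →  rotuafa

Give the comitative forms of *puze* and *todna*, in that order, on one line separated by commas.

puzeivi, todnaafa

The alternation tracks the last vowel of the stem — -ivi when the last vowel of the stem is a front vowel (*mi*, *jepodpe*, *hilti*); -afa when the last vowel of the stem is a back vowel (*hena*, *rotu*).
Since the last vowel of *puze* is /e/ (a front vowel), it takes -ivi, giving *puzeivi*.
Since the last vowel of *todna* is /a/ (a back vowel), it takes -afa, giving *todnaafa*.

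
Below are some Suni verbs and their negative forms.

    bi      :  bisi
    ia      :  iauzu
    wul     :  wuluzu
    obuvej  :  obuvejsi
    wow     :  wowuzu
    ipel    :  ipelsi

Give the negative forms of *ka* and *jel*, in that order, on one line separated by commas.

kauzu, jelsi

The suffix is conditioned by the last vowel: -si when the last vowel of the stem is a front vowel (*bi*, *obuvej*, *ipel*); -uzu when the last vowel of the stem is a back vowel (*ia*, *wul*, *wow*).
The last vowel of *ka* is /a/, which is a back vowel, so the suffix is -uzu, giving *kauzu*.
The last vowel of *jel* is /e/, which is a front vowel, so the suffix is -si, giving *jelsi*.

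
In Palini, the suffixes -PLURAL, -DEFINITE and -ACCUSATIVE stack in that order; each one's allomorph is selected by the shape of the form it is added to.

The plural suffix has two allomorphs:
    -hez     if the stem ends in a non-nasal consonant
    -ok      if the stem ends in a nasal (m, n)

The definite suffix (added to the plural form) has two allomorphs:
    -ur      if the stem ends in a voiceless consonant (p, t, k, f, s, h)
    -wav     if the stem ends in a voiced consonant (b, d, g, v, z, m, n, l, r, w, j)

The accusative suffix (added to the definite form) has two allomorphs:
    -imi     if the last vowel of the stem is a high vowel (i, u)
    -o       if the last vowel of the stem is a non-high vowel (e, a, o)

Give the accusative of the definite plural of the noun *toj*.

The final consonant of *toj* is /j/, which is non-nasal, so the plural suffix is -hez, giving *tojhez*.
The final consonant of the plural form *tojhez* is /z/, which is voiced, so the definite suffix is -wav, giving *tojhezwav*.
The definite form *tojhezwav* — last vowel /a/ (a non-high vowel) → -o → *tojhezwavo*.

tojhezwavo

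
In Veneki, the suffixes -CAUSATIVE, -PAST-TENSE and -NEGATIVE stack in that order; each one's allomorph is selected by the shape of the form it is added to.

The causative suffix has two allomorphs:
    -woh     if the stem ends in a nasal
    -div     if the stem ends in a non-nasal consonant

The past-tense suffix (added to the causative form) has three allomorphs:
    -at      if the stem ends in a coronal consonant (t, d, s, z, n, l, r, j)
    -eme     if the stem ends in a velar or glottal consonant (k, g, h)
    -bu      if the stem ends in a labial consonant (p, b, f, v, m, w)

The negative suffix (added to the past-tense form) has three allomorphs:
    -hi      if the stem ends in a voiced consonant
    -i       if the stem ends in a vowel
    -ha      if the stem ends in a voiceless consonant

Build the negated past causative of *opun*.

The final consonant of *opun* is /n/, which is a nasal, so the causative suffix is -woh, giving *opunwoh*.
The causative form *opunwoh*: final consonant = /h/, velar/glottal → -eme → *opunwoheme*.
The past-tense form *opunwoheme* — final sound /e/ (a vowel) → -i → *opunwohemei*.

opunwohemei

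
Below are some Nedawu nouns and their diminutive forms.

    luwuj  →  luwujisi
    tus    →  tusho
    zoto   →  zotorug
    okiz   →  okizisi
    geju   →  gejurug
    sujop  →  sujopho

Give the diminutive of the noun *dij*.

The suffix is conditioned by the final sound: -ho when the stem ends in a voiceless consonant (*tus*, *sujop*); -isi when the stem ends in a voiced consonant (*luwuj*, *okiz*); -rug when the stem ends in a vowel (*zoto*, *geju*).
*dij* — final sound /j/ (a voiced consonant) → -isi → *dijisi*.

dijisi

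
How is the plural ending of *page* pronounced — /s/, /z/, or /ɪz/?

/ɪz/

The stem *page* ends in a sibilant (/s, z, ʃ, ʒ, tʃ, dʒ/).
The plural suffix surfaces as /ɪz/ after sibilants, /s/ after other voiceless consonants, and /z/ after other voiced sounds.
So the plural -s on *page* is pronounced /ɪz/.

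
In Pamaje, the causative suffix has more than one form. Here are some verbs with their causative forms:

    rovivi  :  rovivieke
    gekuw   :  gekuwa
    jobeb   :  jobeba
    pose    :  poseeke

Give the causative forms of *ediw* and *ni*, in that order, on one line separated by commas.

Looking at the final sound of each stem: -a when the stem ends in a consonant (*gekuw*, *jobeb*); -eke when the stem ends in a vowel (*rovivi*, *pose*).
Since the final sound of *ediw* is /w/ (a consonant), it takes -a, giving *ediwa*.
*ni*: final sound = /i/, a vowel → -eke → *nieke*.

ediwa, nieke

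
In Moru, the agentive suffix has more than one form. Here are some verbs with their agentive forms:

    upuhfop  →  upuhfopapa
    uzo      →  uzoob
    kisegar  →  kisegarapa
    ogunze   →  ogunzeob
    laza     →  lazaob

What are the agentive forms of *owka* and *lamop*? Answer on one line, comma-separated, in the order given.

owkaob, lamopapa

The pattern is consonant vs. vowel: -apa when the stem ends in a consonant (*upuhfop*, *kisegar*); -ob when the stem ends in a vowel (*uzo*, *ogunze*, *laza*).
The final sound of *owka* is /a/, which is a vowel, so the suffix is -ob, giving *owkaob*.
Since the final sound of *lamop* is /p/ (a consonant), it takes -apa, giving *lamopapa*.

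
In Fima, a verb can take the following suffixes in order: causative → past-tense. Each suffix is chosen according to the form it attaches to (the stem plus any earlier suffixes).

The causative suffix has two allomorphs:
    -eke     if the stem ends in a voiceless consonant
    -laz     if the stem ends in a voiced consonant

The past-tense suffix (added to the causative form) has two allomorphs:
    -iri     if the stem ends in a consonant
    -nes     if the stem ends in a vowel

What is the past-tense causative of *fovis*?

fovisekenes

Since the final consonant of *fovis* is /s/ (voiceless), it takes -eke, giving *foviseke*.
Since the final sound of the causative form *foviseke* is /e/ (a vowel), it takes -nes, giving *fovisekenes*.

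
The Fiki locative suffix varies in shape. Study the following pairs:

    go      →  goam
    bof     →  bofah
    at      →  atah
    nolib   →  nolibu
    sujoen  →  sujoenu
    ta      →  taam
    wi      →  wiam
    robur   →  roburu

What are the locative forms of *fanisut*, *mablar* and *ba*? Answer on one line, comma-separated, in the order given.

fanisutah, mablaru, baam

The alternation tracks the final sound of the stem — -ah when the stem ends in a voiceless consonant (*bof*, *at*); -u when the stem ends in a voiced consonant (*nolib*, *sujoen*, *robur*); -am when the stem ends in a vowel (*go*, *ta*, *wi*).
Since the final sound of *fanisut* is /t/ (a voiceless consonant), it takes -ah, giving *fanisutah*.
*mablar* — final sound /r/ (a voiced consonant) → -u → *mablaru*.
Since the final sound of *ba* is /a/ (a vowel), it takes -am, giving *baam*.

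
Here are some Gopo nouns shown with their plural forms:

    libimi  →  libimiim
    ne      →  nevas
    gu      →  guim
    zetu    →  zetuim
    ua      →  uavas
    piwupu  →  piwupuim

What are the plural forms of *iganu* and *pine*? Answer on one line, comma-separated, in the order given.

The alternation tracks the last vowel of the stem — -im when the last vowel of the stem is a high vowel (*libimi*, *gu*, *zetu*, *piwupu*); -vas when the last vowel of the stem is a non-high vowel (*ne*, *ua*).
*iganu*: last vowel = /u/, a high vowel → -im → *iganuim*.
Since the last vowel of *pine* is /e/ (a non-high vowel), it takes -vas, giving *pinevas*.

iganuim, pinevas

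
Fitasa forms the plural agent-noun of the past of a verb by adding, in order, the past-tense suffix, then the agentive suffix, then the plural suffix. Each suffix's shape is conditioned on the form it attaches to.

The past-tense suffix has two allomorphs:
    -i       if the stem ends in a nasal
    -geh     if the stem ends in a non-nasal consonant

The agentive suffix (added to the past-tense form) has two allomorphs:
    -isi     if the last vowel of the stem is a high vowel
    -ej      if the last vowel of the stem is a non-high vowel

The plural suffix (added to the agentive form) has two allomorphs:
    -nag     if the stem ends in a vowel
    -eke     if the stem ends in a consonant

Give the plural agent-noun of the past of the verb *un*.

uniisinag

*un*: final consonant = /n/, a nasal → -i → *uni*.
The past-tense form *uni*: last vowel = /i/, a high vowel → -isi → *uniisi*.
The agentive form *uniisi*: final sound = /i/, a vowel → -nag → *uniisinag*.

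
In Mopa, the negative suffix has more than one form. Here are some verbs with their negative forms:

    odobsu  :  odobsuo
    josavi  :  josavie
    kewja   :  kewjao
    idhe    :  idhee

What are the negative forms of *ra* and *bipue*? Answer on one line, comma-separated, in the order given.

The pattern is front/back vowel harmony: -e when the last vowel of the stem is a front vowel (*josavi*, *idhe*); -o when the last vowel of the stem is a back vowel (*odobsu*, *kewja*).
The last vowel of *ra* is /a/, which is a back vowel, so the suffix is -o, giving *rao*.
The last vowel of *bipue* is /e/, which is a front vowel, so the suffix is -e, giving *bipuee*.

rao, bipuee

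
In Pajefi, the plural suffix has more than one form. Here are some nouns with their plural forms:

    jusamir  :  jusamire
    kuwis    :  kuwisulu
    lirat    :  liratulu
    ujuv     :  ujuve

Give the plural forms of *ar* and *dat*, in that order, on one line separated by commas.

Looking at the final consonant of each stem: -ulu when the stem ends in a voiceless consonant (*kuwis*, *lirat*); -e when the stem ends in a voiced consonant (*jusamir*, *ujuv*).
Since the final consonant of *ar* is /r/ (voiced), it takes -e, giving *are*.
The final consonant of *dat* is /t/, which is voiceless, so the suffix is -ulu, giving *datulu*.

are, datulu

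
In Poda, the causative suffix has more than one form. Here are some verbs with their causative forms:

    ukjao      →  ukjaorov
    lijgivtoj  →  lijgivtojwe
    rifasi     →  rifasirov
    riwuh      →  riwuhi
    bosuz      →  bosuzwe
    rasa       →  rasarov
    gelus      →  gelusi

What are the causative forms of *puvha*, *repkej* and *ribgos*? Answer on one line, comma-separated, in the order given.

puvharov, repkejwe, ribgosi

The pattern is voicing of the final sound: -i when the stem ends in a voiceless consonant (*riwuh*, *gelus*); -we when the stem ends in a voiced consonant (*lijgivtoj*, *bosuz*); -rov when the stem ends in a vowel (*ukjao*, *rifasi*, *rasa*).
*puvha*: final sound = /a/, a vowel → -rov → *puvharov*.
The final sound of *repkej* is /j/, which is a voiced consonant, so the suffix is -we, giving *repkejwe*.
The final sound of *ribgos* is /s/, which is a voiceless consonant, so the suffix is -i, giving *ribgosi*.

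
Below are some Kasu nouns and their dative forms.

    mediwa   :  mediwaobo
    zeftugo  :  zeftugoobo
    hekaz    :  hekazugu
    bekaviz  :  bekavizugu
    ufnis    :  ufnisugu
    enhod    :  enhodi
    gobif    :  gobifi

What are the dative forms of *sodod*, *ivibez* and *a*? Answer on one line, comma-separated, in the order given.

Looking at the final sound of each stem: -ugu when the stem ends in a sibilant (*hekaz*, *bekaviz*, *ufnis*); -i when the stem ends in a non-sibilant consonant (*enhod*, *gobif*); -obo when the stem ends in a vowel (*mediwa*, *zeftugo*).
*sodod* — final sound /d/ (a non-sibilant consonant) → -i → *sododi*.
*ivibez* — final sound /z/ (a sibilant) → -ugu → *ivibezugu*.
The final sound of *a* is /a/, which is a vowel, so the suffix is -obo, giving *aobo*.

sododi, ivibezugu, aobo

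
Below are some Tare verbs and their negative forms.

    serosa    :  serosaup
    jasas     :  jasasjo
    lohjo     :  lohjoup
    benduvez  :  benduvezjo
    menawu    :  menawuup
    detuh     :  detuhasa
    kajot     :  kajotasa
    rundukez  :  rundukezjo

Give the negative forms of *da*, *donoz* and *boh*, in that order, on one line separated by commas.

Looking at the final sound of each stem: -jo when the stem ends in a sibilant (*jasas*, *benduvez*, *rundukez*); -asa when the stem ends in a non-sibilant consonant (*detuh*, *kajot*); -up when the stem ends in a vowel (*serosa*, *lohjo*, *menawu*).
*da*: final sound = /a/, a vowel → -up → *daup*.
The final sound of *donoz* is /z/, which is a sibilant, so the suffix is -jo, giving *donozjo*.
*boh*: final sound = /h/, a non-sibilant consonant → -asa → *bohasa*.

daup, donozjo, bohasa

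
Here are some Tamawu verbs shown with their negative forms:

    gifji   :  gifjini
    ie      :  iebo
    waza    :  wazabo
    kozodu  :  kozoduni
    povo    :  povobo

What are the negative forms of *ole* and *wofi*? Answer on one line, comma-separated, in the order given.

olebo, wofini

The pattern is height harmony: -ni when the last vowel of the stem is a high vowel (*gifji*, *kozodu*); -bo when the last vowel of the stem is a non-high vowel (*ie*, *waza*, *povo*).
The last vowel of *ole* is /e/, which is a non-high vowel, so the suffix is -bo, giving *olebo*.
Since the last vowel of *wofi* is /i/ (a high vowel), it takes -ni, giving *wofini*.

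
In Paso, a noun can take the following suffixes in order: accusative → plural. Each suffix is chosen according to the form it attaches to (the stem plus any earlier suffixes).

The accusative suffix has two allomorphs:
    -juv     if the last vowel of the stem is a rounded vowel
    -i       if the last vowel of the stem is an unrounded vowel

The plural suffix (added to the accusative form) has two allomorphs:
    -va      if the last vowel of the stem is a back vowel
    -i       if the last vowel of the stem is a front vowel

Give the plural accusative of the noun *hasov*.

Since the last vowel of *hasov* is /o/ (a rounded vowel), it takes -juv, giving *hasovjuv*.
The accusative form *hasovjuv*: last vowel = /u/, a back vowel → -va → *hasovjuvva*.

hasovjuvva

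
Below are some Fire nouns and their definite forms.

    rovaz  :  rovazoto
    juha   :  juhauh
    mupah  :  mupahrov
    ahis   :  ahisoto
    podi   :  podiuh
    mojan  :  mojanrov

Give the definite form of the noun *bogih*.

bogihrov

Looking at the final sound of each stem: -oto when the stem ends in a sibilant (*rovaz*, *ahis*); -rov when the stem ends in a non-sibilant consonant (*mupah*, *mojan*); -uh when the stem ends in a vowel (*juha*, *podi*).
Since the final sound of *bogih* is /h/ (a non-sibilant consonant), it takes -rov, giving *bogihrov*.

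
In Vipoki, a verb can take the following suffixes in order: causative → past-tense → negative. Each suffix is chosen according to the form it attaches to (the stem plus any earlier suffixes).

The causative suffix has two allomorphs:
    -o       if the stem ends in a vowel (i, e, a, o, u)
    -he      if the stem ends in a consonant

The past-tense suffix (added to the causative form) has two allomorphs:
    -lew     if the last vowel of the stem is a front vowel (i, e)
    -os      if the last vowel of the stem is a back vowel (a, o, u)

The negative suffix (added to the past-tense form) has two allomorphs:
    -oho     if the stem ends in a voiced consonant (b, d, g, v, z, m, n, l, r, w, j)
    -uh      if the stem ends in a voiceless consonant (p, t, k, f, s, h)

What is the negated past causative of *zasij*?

*zasij* — final sound /j/ (a consonant) → -he → *zasijhe*.
The causative form *zasijhe*: last vowel = /e/, a front vowel → -lew → *zasijhelew*.
Since the final consonant of the past-tense form *zasijhelew* is /w/ (voiced), it takes -oho, giving *zasijhelewoho*.

zasijhelewoho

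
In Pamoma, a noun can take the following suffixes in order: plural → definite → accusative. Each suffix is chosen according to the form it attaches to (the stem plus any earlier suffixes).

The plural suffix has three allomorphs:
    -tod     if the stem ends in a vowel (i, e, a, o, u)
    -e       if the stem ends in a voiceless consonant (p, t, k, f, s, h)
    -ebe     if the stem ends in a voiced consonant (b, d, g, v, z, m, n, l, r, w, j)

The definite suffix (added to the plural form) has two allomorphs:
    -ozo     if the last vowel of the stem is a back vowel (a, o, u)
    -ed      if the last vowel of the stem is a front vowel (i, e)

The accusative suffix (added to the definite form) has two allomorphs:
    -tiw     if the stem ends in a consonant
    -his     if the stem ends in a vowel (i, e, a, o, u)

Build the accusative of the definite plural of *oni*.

onitodozohis

*oni*: final sound = /i/, a vowel → -tod → *onitod*.
The plural form *onitod*: last vowel = /o/, a back vowel → -ozo → *onitodozo*.
Since the final sound of the definite form *onitodozo* is /o/ (a vowel), it takes -his, giving *onitodozohis*.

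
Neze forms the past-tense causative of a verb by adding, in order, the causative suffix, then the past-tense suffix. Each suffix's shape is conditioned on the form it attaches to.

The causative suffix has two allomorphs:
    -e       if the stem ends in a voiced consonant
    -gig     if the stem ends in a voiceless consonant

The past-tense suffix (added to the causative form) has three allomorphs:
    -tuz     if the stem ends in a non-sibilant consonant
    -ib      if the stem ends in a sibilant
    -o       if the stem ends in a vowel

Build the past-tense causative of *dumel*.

dumeleo

The final consonant of *dumel* is /l/, which is voiced, so the causative suffix is -e, giving *dumele*.
The causative form *dumele* — final sound /e/ (a vowel) → -o → *dumeleo*.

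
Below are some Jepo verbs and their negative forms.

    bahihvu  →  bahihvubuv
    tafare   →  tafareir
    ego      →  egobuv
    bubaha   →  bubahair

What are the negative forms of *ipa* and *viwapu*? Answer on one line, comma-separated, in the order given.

ipair, viwapubuv

The alternation tracks the last vowel of the stem — -buv when the last vowel of the stem is a rounded vowel (*bahihvu*, *ego*); -ir when the last vowel of the stem is an unrounded vowel (*tafare*, *bubaha*).
Since the last vowel of *ipa* is /a/ (an unrounded vowel), it takes -ir, giving *ipair*.
Since the last vowel of *viwapu* is /u/ (a rounded vowel), it takes -buv, giving *viwapubuv*.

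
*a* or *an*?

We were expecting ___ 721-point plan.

The indefinite article is chosen by the initial *sound* of the following word, not its spelling.
The number *721* is spoken "seven hundred …", beginning with /ˈsɛvən/ — a consonant sound.
So the article is *a*: We were expecting a 721-point plan.

a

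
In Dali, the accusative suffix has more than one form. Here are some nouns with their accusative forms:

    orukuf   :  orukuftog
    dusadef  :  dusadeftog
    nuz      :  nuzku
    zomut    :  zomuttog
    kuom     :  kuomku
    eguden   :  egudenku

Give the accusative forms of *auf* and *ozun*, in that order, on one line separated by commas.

Looking at the final consonant of each stem: -tog when the stem ends in a voiceless consonant (*orukuf*, *dusadef*, *zomut*); -ku when the stem ends in a voiced consonant (*nuz*, *kuom*, *eguden*).
*auf*: final consonant = /f/, voiceless → -tog → *auftog*.
The final consonant of *ozun* is /n/, which is voiced, so the suffix is -ku, giving *ozunku*.

auftog, ozunku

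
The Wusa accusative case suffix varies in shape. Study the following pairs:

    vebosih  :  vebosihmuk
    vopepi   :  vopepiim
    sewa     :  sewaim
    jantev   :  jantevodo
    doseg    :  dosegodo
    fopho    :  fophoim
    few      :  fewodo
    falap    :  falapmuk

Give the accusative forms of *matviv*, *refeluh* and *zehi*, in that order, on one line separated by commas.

matvivodo, refeluhmuk, zehiim

The alternation tracks the final sound of the stem — -muk when the stem ends in a voiceless consonant (*vebosih*, *falap*); -odo when the stem ends in a voiced consonant (*jantev*, *doseg*, *few*); -im when the stem ends in a vowel (*vopepi*, *sewa*, *fopho*).
*matviv* — final sound /v/ (a voiced consonant) → -odo → *matvivodo*.
Since the final sound of *refeluh* is /h/ (a voiceless consonant), it takes -muk, giving *refeluhmuk*.
*zehi*: final sound = /i/, a vowel → -im → *zehiim*.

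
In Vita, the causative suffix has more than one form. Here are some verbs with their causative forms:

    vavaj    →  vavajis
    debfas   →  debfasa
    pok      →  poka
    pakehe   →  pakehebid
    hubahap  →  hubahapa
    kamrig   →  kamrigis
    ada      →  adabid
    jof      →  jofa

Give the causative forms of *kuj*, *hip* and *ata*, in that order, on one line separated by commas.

kujis, hipa, atabid

The alternation tracks the final sound of the stem — -a when the stem ends in a voiceless consonant (*debfas*, *pok*, *hubahap*, *jof*); -is when the stem ends in a voiced consonant (*vavaj*, *kamrig*); -bid when the stem ends in a vowel (*pakehe*, *ada*).
Since the final sound of *kuj* is /j/ (a voiced consonant), it takes -is, giving *kujis*.
The final sound of *hip* is /p/, which is a voiceless consonant, so the suffix is -a, giving *hipa*.
Since the final sound of *ata* is /a/ (a vowel), it takes -bid, giving *atabid*.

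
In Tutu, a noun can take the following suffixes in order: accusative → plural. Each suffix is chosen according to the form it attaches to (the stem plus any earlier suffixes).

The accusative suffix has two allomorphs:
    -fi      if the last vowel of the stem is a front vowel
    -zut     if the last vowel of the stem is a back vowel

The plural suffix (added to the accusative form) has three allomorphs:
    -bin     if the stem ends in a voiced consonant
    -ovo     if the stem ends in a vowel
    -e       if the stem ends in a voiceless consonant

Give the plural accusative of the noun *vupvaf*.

*vupvaf* — last vowel /a/ (a back vowel) → -zut → *vupvafzut*.
The accusative form *vupvafzut* — final sound /t/ (a voiceless consonant) → -e → *vupvafzute*.

vupvafzute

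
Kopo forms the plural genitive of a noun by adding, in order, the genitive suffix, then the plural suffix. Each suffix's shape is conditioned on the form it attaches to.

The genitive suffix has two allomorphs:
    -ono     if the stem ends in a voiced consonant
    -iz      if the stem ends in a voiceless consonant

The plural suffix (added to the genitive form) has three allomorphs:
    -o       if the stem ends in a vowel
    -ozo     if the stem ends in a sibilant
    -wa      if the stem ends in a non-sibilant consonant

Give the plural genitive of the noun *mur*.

muronoo

*mur*: final consonant = /r/, voiced → -ono → *murono*.
The genitive form *murono* — final sound /o/ (a vowel) → -o → *muronoo*.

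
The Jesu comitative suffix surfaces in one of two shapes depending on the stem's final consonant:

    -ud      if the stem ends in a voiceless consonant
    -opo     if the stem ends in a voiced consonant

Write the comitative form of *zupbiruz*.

*zupbiruz* — final consonant /z/ (voiced) → -opo → *zupbiruzopo*.

zupbiruzopo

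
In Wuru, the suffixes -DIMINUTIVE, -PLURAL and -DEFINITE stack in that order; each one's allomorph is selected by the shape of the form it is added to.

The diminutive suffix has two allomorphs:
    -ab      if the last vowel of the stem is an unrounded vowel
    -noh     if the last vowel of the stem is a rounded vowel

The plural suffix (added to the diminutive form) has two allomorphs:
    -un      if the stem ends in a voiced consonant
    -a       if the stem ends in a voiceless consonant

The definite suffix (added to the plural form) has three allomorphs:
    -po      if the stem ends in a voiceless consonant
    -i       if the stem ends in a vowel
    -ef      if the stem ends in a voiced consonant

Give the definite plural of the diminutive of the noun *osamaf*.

Since the last vowel of *osamaf* is /a/ (an unrounded vowel), it takes -ab, giving *osamafab*.
The diminutive form *osamafab*: final consonant = /b/, voiced → -un → *osamafabun*.
The plural form *osamafabun*: final sound = /n/, a voiced consonant → -ef → *osamafabunef*.

osamafabunef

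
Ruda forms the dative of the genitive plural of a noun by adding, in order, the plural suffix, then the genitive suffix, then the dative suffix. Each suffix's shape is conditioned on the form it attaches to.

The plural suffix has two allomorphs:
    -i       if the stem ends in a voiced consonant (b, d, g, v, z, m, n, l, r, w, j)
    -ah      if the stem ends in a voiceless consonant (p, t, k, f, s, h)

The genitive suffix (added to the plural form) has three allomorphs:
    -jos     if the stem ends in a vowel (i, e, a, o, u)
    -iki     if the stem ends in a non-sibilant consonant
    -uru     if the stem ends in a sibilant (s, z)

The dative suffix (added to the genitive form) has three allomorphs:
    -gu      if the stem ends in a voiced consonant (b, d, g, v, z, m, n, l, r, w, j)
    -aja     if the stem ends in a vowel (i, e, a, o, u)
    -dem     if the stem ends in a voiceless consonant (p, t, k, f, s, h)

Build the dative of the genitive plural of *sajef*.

sajefahikiaja

*sajef* — final consonant /f/ (voiceless) → -ah → *sajefah*.
The plural form *sajefah*: final sound = /h/, a non-sibilant consonant → -iki → *sajefahiki*.
The genitive form *sajefahiki*: final sound = /i/, a vowel → -aja → *sajefahikiaja*.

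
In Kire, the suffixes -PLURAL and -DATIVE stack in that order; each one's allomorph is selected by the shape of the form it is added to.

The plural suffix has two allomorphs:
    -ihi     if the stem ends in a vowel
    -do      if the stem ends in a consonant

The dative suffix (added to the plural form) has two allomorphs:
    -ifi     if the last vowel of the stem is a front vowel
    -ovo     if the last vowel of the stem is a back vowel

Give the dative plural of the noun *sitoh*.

*sitoh* — final sound /h/ (a consonant) → -do → *sitohdo*.
Since the last vowel of the plural form *sitohdo* is /o/ (a back vowel), it takes -ovo, giving *sitohdoovo*.

sitohdoovo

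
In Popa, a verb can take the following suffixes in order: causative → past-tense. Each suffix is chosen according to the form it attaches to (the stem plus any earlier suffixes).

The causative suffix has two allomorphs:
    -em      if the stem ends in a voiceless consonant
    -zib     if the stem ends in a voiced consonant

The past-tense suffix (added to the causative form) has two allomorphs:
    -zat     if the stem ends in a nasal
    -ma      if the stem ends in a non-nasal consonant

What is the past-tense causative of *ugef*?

*ugef* — final consonant /f/ (voiceless) → -em → *ugefem*.
Since the final consonant of the causative form *ugefem* is /m/ (a nasal), it takes -zat, giving *ugefemzat*.

ugefemzat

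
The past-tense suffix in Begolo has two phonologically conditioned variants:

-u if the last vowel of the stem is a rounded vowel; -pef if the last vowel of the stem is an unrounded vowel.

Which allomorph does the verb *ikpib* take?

*ikpib* — last vowel /i/ (an unrounded vowel) → -pef.

-pef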